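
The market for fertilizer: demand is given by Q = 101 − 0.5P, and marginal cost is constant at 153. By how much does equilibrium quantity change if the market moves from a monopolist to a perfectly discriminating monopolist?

Q rises by 12.25

Inverting demand: P = 202 − 2Q.
Monopoly sets MR = MC: 202 − 4Q = 153 ⇒ Q = 12.25, P = 202 − 2·12.25 = 177.5.
Under first-degree price discrimination the firm charges each unit its demand price and produces up to where P = MC, i.e. Q = 24.5. Consumer surplus is zero; producer surplus equals total surplus.
Change in equilibrium quantity: 24.5 − 12.25 = 12.25.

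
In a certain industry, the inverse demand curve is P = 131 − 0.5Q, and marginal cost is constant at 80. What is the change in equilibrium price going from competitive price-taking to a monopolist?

Competitive firms price at marginal cost: P = 80, giving Q = 102.
The monopolist equates marginal revenue to marginal cost: 131 − Q = 80, so Q = 51. From demand, P = 105.5.
Change in equilibrium price: 105.5 − 80 = 25.5.

P rises by 25.5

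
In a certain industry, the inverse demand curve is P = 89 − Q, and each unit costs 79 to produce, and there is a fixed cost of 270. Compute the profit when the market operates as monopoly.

The monopolist equates marginal revenue to marginal cost: 89 − 2Q = 79, so Q = 5. From demand, P = 84.
Profit = (84 − 79)·5 − 270 = −245.

Profit = −245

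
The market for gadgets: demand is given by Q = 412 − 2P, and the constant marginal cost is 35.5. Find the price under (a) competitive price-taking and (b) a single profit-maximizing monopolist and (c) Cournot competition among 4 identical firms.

Competition: P = 35.5; Monopoly: P = 120.75; Cournot: P = 69.6

Inverting demand: P = 206 − 0.5Q.
Competitive firms price at marginal cost: P = 35.5, giving Q = 341.
A monopolist chooses Q where MR = MC. MR = 206 − Q; setting this equal to 35.5 gives Q = 170.5 and P = 120.75.
With 4 symmetric Cournot firms, each firm's FOC gives 206 − 2.5q = 35.5, so q = 68.2, Q = 4·68.2 = 272.8, and P = 69.6.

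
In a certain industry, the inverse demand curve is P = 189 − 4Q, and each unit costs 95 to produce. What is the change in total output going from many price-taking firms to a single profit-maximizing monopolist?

Perfect competition: P = MC = 95, so 189 − 4Q = 95 and Q = 23.5.
A monopolist chooses Q where MR = MC. MR = 189 − 8Q; setting this equal to 95 gives Q = 11.75 and P = 142.
Change in total output: 11.75 − 23.5 = −11.75.

Total output falls by 11.75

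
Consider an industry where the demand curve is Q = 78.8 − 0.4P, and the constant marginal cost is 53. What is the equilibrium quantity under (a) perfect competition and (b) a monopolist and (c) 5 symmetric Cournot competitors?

Inverting demand: P = 197 − 2.5Q.
Under competition P = MC = 53, so Q = (197 − 53)/2.5 = 57.6.
Monopoly sets MR = MC: 197 − 5Q = 53 ⇒ Q = 28.8, P = 197 − 2.5·28.8 = 125.
With 5 symmetric Cournot firms, each firm's FOC gives 197 − 15q = 53, so q = 9.6, Q = 5·9.6 = 48, and P = 77.

Competition: Q = 57.6; Monopoly: Q = 28.8; Cournot: Q = 48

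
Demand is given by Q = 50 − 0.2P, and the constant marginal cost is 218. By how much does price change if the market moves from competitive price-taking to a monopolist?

Inverting demand: P = 250 − 5Q.
Perfect competition: P = MC = 218, so 250 − 5Q = 218 and Q = 6.4.
A monopolist chooses Q where MR = MC. MR = 250 − 10Q; setting this equal to 218 gives Q = 3.2 and P = 234.
Change in price: 234 − 218 = 16.

P rises by 16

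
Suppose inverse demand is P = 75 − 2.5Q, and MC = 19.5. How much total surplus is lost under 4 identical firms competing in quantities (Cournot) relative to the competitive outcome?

DWL = 24.642

Under competition P = MC = 19.5, so Q = (75 − 19.5)/2.5 = 22.2.
In a 4-firm Cournot equilibrium, symmetry and the first-order condition give q = (75 − 19.5)/(12.5) = 4.44. So Q = 17.76 and P = 30.6.
DWL is the triangle between Q = 17.76 and Q = 22.2: ½·(22.2 − 17.76)·(30.6 − 19.5) = 24.642.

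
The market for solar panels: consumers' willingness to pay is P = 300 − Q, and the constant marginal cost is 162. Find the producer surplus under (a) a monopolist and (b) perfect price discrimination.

Monopoly: PS = 4761; Perfect PD: PS = 9522

A monopolist chooses Q where MR = MC. MR = 300 − 2Q; setting this equal to 162 gives Q = 69 and P = 231.
PS = (231 − 162)·69 = 4761.
With perfect price discrimination, output is the efficient level Q = 138 (where demand meets MC), but every buyer pays their willingness to pay: CS = 0 and PS = total surplus.
PS = ½·(300 − 162)·138 = 9522.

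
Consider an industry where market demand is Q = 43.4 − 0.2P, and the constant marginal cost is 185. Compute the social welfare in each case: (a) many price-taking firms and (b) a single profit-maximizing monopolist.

Competition: TS = 102.4; Monopoly: TS = 76.8

Inverting demand: P = 217 − 5Q.
Under competition P = MC = 185, so Q = (217 − 185)/5 = 6.4.
CS = ½·(217 − 185)·6.4 = 102.4; PS = (185 − 185)·6.4 = 0; TS = 102.4.
Monopoly sets MR = MC: 217 − 10Q = 185 ⇒ Q = 3.2, P = 217 − 5·3.2 = 201.
CS = ½·(217 − 201)·3.2 = 25.6; PS = (201 − 185)·3.2 = 51.2; TS = 76.8.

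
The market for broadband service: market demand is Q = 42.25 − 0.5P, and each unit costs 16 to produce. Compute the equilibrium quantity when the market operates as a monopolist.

Q = 17.125

Inverting demand: P = 84.5 − 2Q.
The monopolist equates marginal revenue to marginal cost: 84.5 − 4Q = 16, so Q = 17.125. From demand, P = 50.25.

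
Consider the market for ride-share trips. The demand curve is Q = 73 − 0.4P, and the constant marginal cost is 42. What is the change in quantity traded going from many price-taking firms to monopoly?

Inverting demand: P = 182.5 − 2.5Q.
Under competition P = MC = 42, so Q = (182.5 − 42)/2.5 = 56.2.
Monopoly sets MR = MC: 182.5 − 5Q = 42 ⇒ Q = 28.1, P = 182.5 − 2.5·28.1 = 112.25.
Change in quantity traded: 28.1 − 56.2 = −28.1.

Q falls by 28.1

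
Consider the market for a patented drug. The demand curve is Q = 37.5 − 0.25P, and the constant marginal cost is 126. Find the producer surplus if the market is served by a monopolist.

PS = 36

Inverting demand: P = 150 − 4Q.
A monopolist chooses Q where MR = MC. MR = 150 − 8Q; setting this equal to 126 gives Q = 3 and P = 138.
PS = (138 − 126)·3 = 36.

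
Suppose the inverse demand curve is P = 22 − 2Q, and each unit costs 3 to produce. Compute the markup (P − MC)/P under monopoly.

Monopoly sets MR = MC: 22 − 4Q = 3 ⇒ Q = 4.75, P = 22 − 2·4.75 = 12.5.
Lerner index = (P − MC)/P = (12.5 − 3)/12.5 = 0.76.

Lerner index = 0.76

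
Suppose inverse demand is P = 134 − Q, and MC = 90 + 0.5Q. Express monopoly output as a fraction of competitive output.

Q_m/Q_c = 0.6

The monopolist equates marginal revenue to marginal cost: 134 − 2Q = 90 + 0.5Q, so Q = 17.6. From demand, P = 116.4.
Under competition P = MC: 134 − Q = 90 + 0.5Q ⇒ Q = 88/3, P = 314/3.
Ratio Q_m/Q_c = 17.6/(88/3) = 0.6.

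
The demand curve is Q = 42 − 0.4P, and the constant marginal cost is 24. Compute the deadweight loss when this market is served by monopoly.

DWL = 328.05

Inverting demand: P = 105 − 2.5Q.
Under competition P = MC = 24, so Q = (105 − 24)/2.5 = 32.4.
The monopolist equates marginal revenue to marginal cost: 105 − 5Q = 24, so Q = 16.2. From demand, P = 64.5.
DWL is the triangle between Q = 16.2 and Q = 32.4: ½·(32.4 − 16.2)·(64.5 − 24) = 328.05.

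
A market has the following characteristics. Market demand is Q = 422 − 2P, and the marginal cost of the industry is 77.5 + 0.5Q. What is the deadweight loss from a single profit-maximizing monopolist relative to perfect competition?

DWL = 990.125

Inverting demand: P = 211 − 0.5Q.
Competitive equilibrium sets price equal to marginal cost: 211 − 0.5Q = 77.5 + 0.5Q, so Q = 133.5 and P = 144.25.
A monopolist chooses Q where MR = MC. MR = 211 − Q; setting this equal to 77.5 + 0.5Q gives Q = 89 and P = 166.5.
CS = ½·(211 − 144.25)·133.5 = 71289/16; PS = (144.25·133.5 − 77.5·133.5 − ½·0.5·133.5²) = 71289/16; TS = 8911.125.
CS = ½·(211 − 166.5)·89 = 1980.25; PS = (166.5·89 − 77.5·89 − ½·0.5·89²) = 5940.75; TS = 7921.
DWL = 8911.125 − 7921 = 990.125.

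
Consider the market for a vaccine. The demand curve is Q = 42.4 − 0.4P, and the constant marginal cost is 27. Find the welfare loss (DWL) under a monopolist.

DWL = 312.05

Inverting demand: P = 106 − 2.5Q.
Perfect competition: P = MC = 27, so 106 − 2.5Q = 27 and Q = 31.6.
Monopoly sets MR = MC: 106 − 5Q = 27 ⇒ Q = 15.8, P = 106 − 2.5·15.8 = 66.5.
DWL is the triangle between Q = 15.8 and Q = 31.6: ½·(31.6 − 15.8)·(66.5 − 27) = 312.05.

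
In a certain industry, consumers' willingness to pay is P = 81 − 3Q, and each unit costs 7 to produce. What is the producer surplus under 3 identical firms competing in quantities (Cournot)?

With 3 symmetric Cournot firms, each firm's FOC gives 81 − 12q = 7, so q = 37/6, Q = 3·37/6 = 18.5, and P = 25.5.
PS = (25.5 − 7)·18.5 = 342.25.

PS = 342.25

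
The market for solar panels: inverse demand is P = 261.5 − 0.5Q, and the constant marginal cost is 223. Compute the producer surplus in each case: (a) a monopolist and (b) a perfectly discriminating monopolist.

A monopolist chooses Q where MR = MC. MR = 261.5 − Q; setting this equal to 223 gives Q = 38.5 and P = 242.25.
PS = (242.25 − 223)·38.5 = 741.125.
Under first-degree price discrimination the firm charges each unit its demand price and produces up to where P = MC, i.e. Q = 77. Consumer surplus is zero; producer surplus equals total surplus.
PS = ½·(261.5 − 223)·77 = 1482.25.

Monopoly: PS = 741.125; Perfect PD: PS = 1482.25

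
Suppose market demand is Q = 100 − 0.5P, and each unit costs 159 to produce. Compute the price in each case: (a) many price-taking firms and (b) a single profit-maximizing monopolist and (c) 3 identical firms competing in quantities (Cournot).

Competition: P = 159; Monopoly: P = 179.5; Cournot: P = 169.25

Inverting demand: P = 200 − 2Q.
Under competition P = MC = 159, so Q = (200 − 159)/2 = 20.5.
A monopolist chooses Q where MR = MC. MR = 200 − 4Q; setting this equal to 159 gives Q = 10.25 and P = 179.5.
With 3 symmetric Cournot firms, each firm's FOC gives 200 − 8q = 159, so q = 5.125, Q = 3·5.125 = 15.375, and P = 169.25.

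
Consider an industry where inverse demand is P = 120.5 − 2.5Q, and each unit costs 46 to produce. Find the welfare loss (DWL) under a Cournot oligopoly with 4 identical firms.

DWL = 44.402

Perfect competition: P = MC = 46, so 120.5 − 2.5Q = 46 and Q = 29.8.
In a 4-firm Cournot equilibrium, symmetry and the first-order condition give q = (120.5 − 46)/(12.5) = 5.96. So Q = 23.84 and P = 60.9.
DWL is the triangle between Q = 23.84 and Q = 29.8: ½·(29.8 − 23.84)·(60.9 − 46) = 44.402.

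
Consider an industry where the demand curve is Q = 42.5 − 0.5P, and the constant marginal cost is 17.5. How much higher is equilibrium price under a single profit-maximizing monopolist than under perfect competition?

P rises by 33.75

Inverting demand: P = 85 − 2Q.
Competitive firms price at marginal cost: P = 17.5, giving Q = 33.75.
The monopolist equates marginal revenue to marginal cost: 85 − 4Q = 17.5, so Q = 16.875. From demand, P = 51.25.
Change in equilibrium price: 51.25 − 17.5 = 33.75.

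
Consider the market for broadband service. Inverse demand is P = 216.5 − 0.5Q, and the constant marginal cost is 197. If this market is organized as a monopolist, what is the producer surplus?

PS = 190.125

Monopoly sets MR = MC: 216.5 − Q = 197 ⇒ Q = 19.5, P = 216.5 − 0.5·19.5 = 206.75.
PS = (206.75 − 197)·19.5 = 190.125.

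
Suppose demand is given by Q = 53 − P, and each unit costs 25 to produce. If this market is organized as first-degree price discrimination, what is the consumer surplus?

Inverting demand: P = 53 − Q.
With perfect price discrimination, output is the efficient level Q = 28 (where demand meets MC), but every buyer pays their willingness to pay: CS = 0 and PS = total surplus.
CS = 0.

CS = 0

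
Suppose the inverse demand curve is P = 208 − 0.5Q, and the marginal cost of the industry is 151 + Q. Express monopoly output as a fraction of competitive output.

Monopoly sets MR = MC: 208 − Q = 151 + Q ⇒ Q = 28.5, P = 208 − 0.5·28.5 = 193.75.
Under competition P = MC: 208 − 0.5Q = 151 + Q ⇒ Q = 38, P = 189.
Ratio Q_m/Q_c = 28.5/38 = 0.75.

Q_m/Q_c = 0.75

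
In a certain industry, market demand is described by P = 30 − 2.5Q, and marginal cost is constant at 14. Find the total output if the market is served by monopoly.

A monopolist chooses Q where MR = MC. MR = 30 − 5Q; setting this equal to 14 gives Q = 3.2 and P = 22.

Q = 3.2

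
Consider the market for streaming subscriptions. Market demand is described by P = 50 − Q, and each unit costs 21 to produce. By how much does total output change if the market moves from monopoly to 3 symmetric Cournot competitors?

A monopolist chooses Q where MR = MC. MR = 50 − 2Q; setting this equal to 21 gives Q = 14.5 and P = 35.5.
Cournot with 3 identical firms: the symmetric best-response condition is 50 − 4q = 21. Each firm produces q = 7.25, total output Q = 21.75, price P = 28.25.
Change in total output: 21.75 − 14.5 = 7.25.

Q rises by 7.25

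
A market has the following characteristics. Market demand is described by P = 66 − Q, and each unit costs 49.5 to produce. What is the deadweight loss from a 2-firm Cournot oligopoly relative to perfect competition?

DWL = 15.125

Competitive firms price at marginal cost: P = 49.5, giving Q = 16.5.
Cournot with 2 identical firms: the symmetric best-response condition is 66 − 3q = 49.5. Each firm produces q = 5.5, total output Q = 11, price P = 55.
DWL is the triangle between Q = 11 and Q = 16.5: ½·(16.5 − 11)·(55 − 49.5) = 15.125.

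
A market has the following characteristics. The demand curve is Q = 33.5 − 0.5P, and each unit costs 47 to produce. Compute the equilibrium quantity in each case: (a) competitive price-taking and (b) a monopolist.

Inverting demand: P = 67 − 2Q.
Competitive firms price at marginal cost: P = 47, giving Q = 10.
The monopolist equates marginal revenue to marginal cost: 67 − 4Q = 47, so Q = 5. From demand, P = 57.

Competition: Q = 10; Monopoly: Q = 5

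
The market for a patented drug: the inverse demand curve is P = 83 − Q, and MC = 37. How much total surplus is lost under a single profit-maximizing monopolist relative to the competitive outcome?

Under competition P = MC = 37, so Q = (83 − 37)/1 = 46.
A monopolist chooses Q where MR = MC. MR = 83 − 2Q; setting this equal to 37 gives Q = 23 and P = 60.
DWL is the triangle between Q = 23 and Q = 46: ½·(46 − 23)·(60 − 37) = 264.5.

DWL = 264.5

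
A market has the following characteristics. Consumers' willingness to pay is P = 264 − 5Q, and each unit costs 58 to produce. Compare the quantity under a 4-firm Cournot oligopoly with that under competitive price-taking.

Cournot: Q = 32.96; Competition: Q = 41.2

In a 4-firm Cournot equilibrium, symmetry and the first-order condition give q = (264 − 58)/(25) = 8.24. So Q = 32.96 and P = 99.2.
Perfect competition: P = MC = 58, so 264 − 5Q = 58 and Q = 41.2.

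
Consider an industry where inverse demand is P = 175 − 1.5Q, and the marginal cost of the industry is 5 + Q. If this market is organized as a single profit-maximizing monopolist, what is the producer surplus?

The monopolist equates marginal revenue to marginal cost: 175 − 3Q = 5 + Q, so Q = 42.5. From demand, P = 111.25.
PS = P·Q − VC(Q) = 111.25·42.5 − (5·42.5 + ½·1·42.5²) = 3612.5.

PS = 3612.5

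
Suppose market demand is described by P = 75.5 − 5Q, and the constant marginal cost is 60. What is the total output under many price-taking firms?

Q = 3.1

Under competition P = MC = 60, so Q = (75.5 − 60)/5 = 3.1.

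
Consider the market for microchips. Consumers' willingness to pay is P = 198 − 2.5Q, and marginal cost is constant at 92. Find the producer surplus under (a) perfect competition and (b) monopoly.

Perfect competition: P = MC = 92, so 198 − 2.5Q = 92 and Q = 42.4.
PS = (92 − 92)·42.4 = 0.
The monopolist equates marginal revenue to marginal cost: 198 − 5Q = 92, so Q = 21.2. From demand, P = 145.
PS = (145 − 92)·21.2 = 1123.6.

Competition: PS = 0; Monopoly: PS = 1123.6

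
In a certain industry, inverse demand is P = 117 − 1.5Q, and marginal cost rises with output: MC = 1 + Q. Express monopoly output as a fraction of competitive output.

Monopoly sets MR = MC: 117 − 3Q = 1 + Q ⇒ Q = 29, P = 117 − 1.5·29 = 73.5.
Competitive equilibrium sets price equal to marginal cost: 117 − 1.5Q = 1 + Q, so Q = 46.4 and P = 47.4.
Ratio Q_m/Q_c = 29/46.4 = 0.625.

Q_m/Q_c = 0.625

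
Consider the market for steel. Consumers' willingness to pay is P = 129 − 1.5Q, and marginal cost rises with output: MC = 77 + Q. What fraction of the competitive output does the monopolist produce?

A monopolist chooses Q where MR = MC. MR = 129 − 3Q; setting this equal to 77 + Q gives Q = 13 and P = 109.5.
Under competition P = MC: 129 − 1.5Q = 77 + Q ⇒ Q = 20.8, P = 97.8.
Ratio Q_m/Q_c = 13/20.8 = 0.625.

Q_m/Q_c = 0.625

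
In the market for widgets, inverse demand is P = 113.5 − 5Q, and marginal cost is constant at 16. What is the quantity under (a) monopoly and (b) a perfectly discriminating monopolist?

The monopolist equates marginal revenue to marginal cost: 113.5 − 10Q = 16, so Q = 9.75. From demand, P = 64.75.
A perfectly discriminating monopolist sells every unit with P(Q) ≥ MC(Q), so output equals the competitive quantity Q = 19.5. Each buyer pays their reservation price, so CS = 0 and the firm captures all surplus.

Monopoly: Q = 9.75; Perfect PD: Q = 19.5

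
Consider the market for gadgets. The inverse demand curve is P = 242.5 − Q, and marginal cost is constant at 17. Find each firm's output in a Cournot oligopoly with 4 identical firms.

q_i = 45.1

In a 4-firm Cournot equilibrium, symmetry and the first-order condition give q = (242.5 − 17)/(5) = 45.1. So Q = 180.4 and P = 62.1.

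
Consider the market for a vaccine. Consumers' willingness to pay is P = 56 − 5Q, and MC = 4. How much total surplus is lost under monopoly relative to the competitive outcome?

DWL = 67.6

Under competition P = MC = 4, so Q = (56 − 4)/5 = 10.4.
The monopolist equates marginal revenue to marginal cost: 56 − 10Q = 4, so Q = 5.2. From demand, P = 30.
DWL is the triangle between Q = 5.2 and Q = 10.4: ½·(10.4 − 5.2)·(30 − 4) = 67.6.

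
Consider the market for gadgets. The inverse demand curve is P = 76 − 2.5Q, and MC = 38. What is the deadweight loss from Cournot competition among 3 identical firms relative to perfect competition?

Perfect competition: P = MC = 38, so 76 − 2.5Q = 38 and Q = 15.2.
Cournot with 3 identical firms: the symmetric best-response condition is 76 − 10q = 38. Each firm produces q = 3.8, total output Q = 11.4, price P = 47.5.
DWL is the triangle between Q = 11.4 and Q = 15.2: ½·(15.2 − 11.4)·(47.5 − 38) = 18.05.

DWL = 18.05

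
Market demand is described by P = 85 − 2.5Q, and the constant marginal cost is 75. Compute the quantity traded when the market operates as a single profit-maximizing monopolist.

Monopoly sets MR = MC: 85 − 5Q = 75 ⇒ Q = 2, P = 85 − 2.5·2 = 80.

Q = 2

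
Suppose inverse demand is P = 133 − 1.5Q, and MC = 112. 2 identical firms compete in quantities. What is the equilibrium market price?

With 2 symmetric Cournot firms, each firm's FOC gives 133 − 4.5q = 112, so q = 14/3, Q = 2·14/3 = 28/3, and P = 119.

P = 119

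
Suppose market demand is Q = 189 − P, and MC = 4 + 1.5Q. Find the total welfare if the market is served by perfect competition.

Inverting demand: P = 189 − Q.
Under competition P = MC: 189 − Q = 4 + 1.5Q ⇒ Q = 74, P = 115.
CS = ½·(189 − 115)·74 = 2738; PS = (115·74 − 4·74 − ½·1.5·74²) = 4107; TS = 6845.

TS = 6845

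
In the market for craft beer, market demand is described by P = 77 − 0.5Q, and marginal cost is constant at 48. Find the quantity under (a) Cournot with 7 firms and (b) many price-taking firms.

Cournot: Q = 50.75; Competition: Q = 58

Cournot with 7 identical firms: the symmetric best-response condition is 77 − 4q = 48. Each firm produces q = 7.25, total output Q = 50.75, price P = 51.625.
Perfect competition: P = MC = 48, so 77 − 0.5Q = 48 and Q = 58.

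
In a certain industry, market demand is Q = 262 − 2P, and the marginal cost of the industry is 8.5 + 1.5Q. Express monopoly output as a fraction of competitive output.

Q_m/Q_c = 0.8

Inverting demand: P = 131 − 0.5Q.
The monopolist equates marginal revenue to marginal cost: 131 − Q = 8.5 + 1.5Q, so Q = 49. From demand, P = 106.5.
Competitive equilibrium sets price equal to marginal cost: 131 − 0.5Q = 8.5 + 1.5Q, so Q = 61.25 and P = 100.375.
Ratio Q_m/Q_c = 49/61.25 = 0.8.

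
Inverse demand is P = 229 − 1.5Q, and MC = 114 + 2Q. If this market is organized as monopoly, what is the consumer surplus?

CS = 396.75

A monopolist chooses Q where MR = MC. MR = 229 − 3Q; setting this equal to 114 + 2Q gives Q = 23 and P = 194.5.
CS = ½·(229 − 194.5)·23 = 396.75.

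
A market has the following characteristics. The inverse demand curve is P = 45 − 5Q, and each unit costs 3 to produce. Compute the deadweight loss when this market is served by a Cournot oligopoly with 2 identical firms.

Perfect competition: P = MC = 3, so 45 − 5Q = 3 and Q = 8.4.
In a 2-firm Cournot equilibrium, symmetry and the first-order condition give q = (45 − 3)/(15) = 2.8. So Q = 5.6 and P = 17.
DWL is the triangle between Q = 5.6 and Q = 8.4: ½·(8.4 − 5.6)·(17 − 3) = 19.6.

DWL = 19.6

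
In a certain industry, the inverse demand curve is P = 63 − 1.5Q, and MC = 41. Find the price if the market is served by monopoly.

P = 52

Monopoly sets MR = MC: 63 − 3Q = 41 ⇒ Q = 22/3, P = 63 − 1.5·22/3 = 52.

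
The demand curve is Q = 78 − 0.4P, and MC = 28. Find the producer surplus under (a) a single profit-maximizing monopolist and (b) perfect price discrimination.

Inverting demand: P = 195 − 2.5Q.
Monopoly sets MR = MC: 195 − 5Q = 28 ⇒ Q = 33.4, P = 195 − 2.5·33.4 = 111.5.
PS = (111.5 − 28)·33.4 = 2788.9.
Under first-degree price discrimination the firm charges each unit its demand price and produces up to where P = MC, i.e. Q = 66.8. Consumer surplus is zero; producer surplus equals total surplus.
PS = ½·(195 − 28)·66.8 = 5577.8.

Monopoly: PS = 2788.9; Perfect PD: PS = 5577.8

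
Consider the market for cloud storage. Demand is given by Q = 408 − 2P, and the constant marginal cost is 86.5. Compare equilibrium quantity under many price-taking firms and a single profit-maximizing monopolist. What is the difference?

Inverting demand: P = 204 − 0.5Q.
Under competition P = MC = 86.5, so Q = (204 − 86.5)/0.5 = 235.
The monopolist equates marginal revenue to marginal cost: 204 − Q = 86.5, so Q = 117.5. From demand, P = 145.25.
Change in equilibrium quantity: 117.5 − 235 = −117.5.

Q falls by 117.5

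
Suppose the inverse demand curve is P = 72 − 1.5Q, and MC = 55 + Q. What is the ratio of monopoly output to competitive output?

The monopolist equates marginal revenue to marginal cost: 72 − 3Q = 55 + Q, so Q = 4.25. From demand, P = 65.625.
Competitive equilibrium sets price equal to marginal cost: 72 − 1.5Q = 55 + Q, so Q = 6.8 and P = 61.8.
Ratio Q_m/Q_c = 4.25/6.8 = 0.625.

Q_m/Q_c = 0.625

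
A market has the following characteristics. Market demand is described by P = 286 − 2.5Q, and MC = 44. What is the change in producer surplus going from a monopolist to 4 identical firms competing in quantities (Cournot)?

Monopoly sets MR = MC: 286 − 5Q = 44 ⇒ Q = 48.4, P = 286 − 2.5·48.4 = 165.
PS = (165 − 44)·48.4 = 5856.4.
Cournot with 4 identical firms: the symmetric best-response condition is 286 − 12.5q = 44. Each firm produces q = 19.36, total output Q = 77.44, price P = 92.4.
PS = (92.4 − 44)·77.44 = 3748.096.
Change in producer surplus: 3748.096 − 5856.4 = −2108.304.

Producer surplus falls by 2108.304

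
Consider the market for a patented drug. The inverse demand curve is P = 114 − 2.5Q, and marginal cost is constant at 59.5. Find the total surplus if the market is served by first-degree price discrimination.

TS = 594.05

Under first-degree price discrimination the firm charges each unit its demand price and produces up to where P = MC, i.e. Q = 21.8. Consumer surplus is zero; producer surplus equals total surplus.
TS = 594.05 (equal to competitive TS).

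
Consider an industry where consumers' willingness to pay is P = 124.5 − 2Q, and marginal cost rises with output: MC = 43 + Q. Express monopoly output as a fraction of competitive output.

Monopoly sets MR = MC: 124.5 − 4Q = 43 + Q ⇒ Q = 16.3, P = 124.5 − 2·16.3 = 91.9.
Under competition P = MC: 124.5 − 2Q = 43 + Q ⇒ Q = 163/6, P = 421/6.
Ratio Q_m/Q_c = 16.3/(163/6) = 0.6.

Q_m/Q_c = 0.6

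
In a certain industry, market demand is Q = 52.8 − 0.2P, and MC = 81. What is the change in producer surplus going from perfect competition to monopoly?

Producer surplus rises by 1674.45

Inverting demand: P = 264 − 5Q.
Under competition P = MC = 81, so Q = (264 − 81)/5 = 36.6.
PS = (81 − 81)·36.6 = 0.
A monopolist chooses Q where MR = MC. MR = 264 − 10Q; setting this equal to 81 gives Q = 18.3 and P = 172.5.
PS = (172.5 − 81)·18.3 = 1674.45.
Change in producer surplus: 1674.45 − 0 = 1674.45.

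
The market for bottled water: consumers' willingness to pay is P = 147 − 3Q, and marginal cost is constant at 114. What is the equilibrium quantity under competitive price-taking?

Competitive firms price at marginal cost: P = 114, giving Q = 11.

Q = 11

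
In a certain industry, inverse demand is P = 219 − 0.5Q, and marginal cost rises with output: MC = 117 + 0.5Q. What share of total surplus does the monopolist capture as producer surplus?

Monopoly sets MR = MC: 219 − Q = 117 + 0.5Q ⇒ Q = 68, P = 219 − 0.5·68 = 185.
CS = ½·(219 − 185)·68 = 1156.
PS = P·Q − VC(Q) = 185·68 − (117·68 + ½·0.5·68²) = 3468.
Share captured = PS/TS = 3468/4624 = 0.75.

PS/TS = 0.75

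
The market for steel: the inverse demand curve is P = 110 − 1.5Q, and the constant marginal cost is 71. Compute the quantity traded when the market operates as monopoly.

Q = 13

A monopolist chooses Q where MR = MC. MR = 110 − 3Q; setting this equal to 71 gives Q = 13 and P = 90.5.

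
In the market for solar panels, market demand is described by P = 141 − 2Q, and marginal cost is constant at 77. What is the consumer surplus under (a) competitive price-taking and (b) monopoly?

Under competition P = MC = 77, so Q = (141 − 77)/2 = 32.
CS = ½·(141 − 77)·32 = 1024.
Monopoly sets MR = MC: 141 − 4Q = 77 ⇒ Q = 16, P = 141 − 2·16 = 109.
CS = ½·(141 − 109)·16 = 256.

Competition: CS = 1024; Monopoly: CS = 256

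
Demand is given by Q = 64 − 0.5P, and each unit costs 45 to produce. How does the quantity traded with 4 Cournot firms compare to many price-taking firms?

Inverting demand: P = 128 − 2Q.
With 4 symmetric Cournot firms, each firm's FOC gives 128 − 10q = 45, so q = 8.3, Q = 4·8.3 = 33.2, and P = 61.6.
Under competition P = MC = 45, so Q = (128 − 45)/2 = 41.5.

Cournot: Q = 33.2; Competition: Q = 41.5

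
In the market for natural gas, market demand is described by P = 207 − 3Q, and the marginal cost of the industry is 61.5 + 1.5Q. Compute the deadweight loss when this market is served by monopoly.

DWL = 376.36

Competitive equilibrium sets price equal to marginal cost: 207 − 3Q = 61.5 + 1.5Q, so Q = 97/3 and P = 110.
A monopolist chooses Q where MR = MC. MR = 207 − 6Q; setting this equal to 61.5 + 1.5Q gives Q = 19.4 and P = 148.8.
CS = ½·(207 − 110)·97/3 = 9409/6; PS = (110·97/3 − 61.5·97/3 − ½·1.5·(97/3)²) = 9409/12; TS = 2352.25.
CS = ½·(207 − 148.8)·19.4 = 564.54; PS = (148.8·19.4 − 61.5·19.4 − ½·1.5·19.4²) = 1411.35; TS = 1975.89.
DWL = 2352.25 − 1975.89 = 376.36.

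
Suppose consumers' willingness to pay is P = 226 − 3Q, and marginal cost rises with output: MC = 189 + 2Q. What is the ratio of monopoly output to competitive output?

The monopolist equates marginal revenue to marginal cost: 226 − 6Q = 189 + 2Q, so Q = 4.625. From demand, P = 212.125.
Under competition P = MC: 226 − 3Q = 189 + 2Q ⇒ Q = 7.4, P = 203.8.
Ratio Q_m/Q_c = 4.625/7.4 = 0.625.

Q_m/Q_c = 0.625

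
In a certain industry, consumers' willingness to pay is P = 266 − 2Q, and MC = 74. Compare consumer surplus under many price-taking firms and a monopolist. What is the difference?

Under competition P = MC = 74, so Q = (266 − 74)/2 = 96.
CS = ½·(266 − 74)·96 = 9216.
Monopoly sets MR = MC: 266 − 4Q = 74 ⇒ Q = 48, P = 266 − 2·48 = 170.
CS = ½·(266 − 170)·48 = 2304.
Change in consumer surplus: 2304 − 9216 = −6912.

Consumer surplus falls by 6912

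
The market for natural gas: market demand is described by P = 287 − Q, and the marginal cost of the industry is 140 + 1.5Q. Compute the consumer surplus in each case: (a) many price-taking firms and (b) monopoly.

Under competition P = MC: 287 − Q = 140 + 1.5Q ⇒ Q = 58.8, P = 228.2.
CS = ½·(287 − 228.2)·58.8 = 1728.72.
A monopolist chooses Q where MR = MC. MR = 287 − 2Q; setting this equal to 140 + 1.5Q gives Q = 42 and P = 245.
CS = ½·(287 − 245)·42 = 882.

Competition: CS = 1728.72; Monopoly: CS = 882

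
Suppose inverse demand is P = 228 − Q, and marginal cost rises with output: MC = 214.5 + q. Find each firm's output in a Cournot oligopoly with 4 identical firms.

q_i = 2.25

With 4 symmetric Cournot firms, each firm's FOC gives 228 − 5q = 214.5 + q, so q = 2.25, Q = 4·2.25 = 9, and P = 219.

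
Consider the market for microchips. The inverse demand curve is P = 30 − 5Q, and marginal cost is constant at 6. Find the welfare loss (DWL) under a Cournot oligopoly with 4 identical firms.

Competitive firms price at marginal cost: P = 6, giving Q = 4.8.
With 4 symmetric Cournot firms, each firm's FOC gives 30 − 25q = 6, so q = 0.96, Q = 4·0.96 = 3.84, and P = 10.8.
DWL is the triangle between Q = 3.84 and Q = 4.8: ½·(4.8 − 3.84)·(10.8 − 6) = 2.304.

DWL = 2.304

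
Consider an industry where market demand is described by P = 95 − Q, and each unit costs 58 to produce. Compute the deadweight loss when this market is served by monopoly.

DWL = 171.125

Under competition P = MC = 58, so Q = (95 − 58)/1 = 37.
Monopoly sets MR = MC: 95 − 2Q = 58 ⇒ Q = 18.5, P = 95 − 18.5 = 76.5.
DWL is the triangle between Q = 18.5 and Q = 37: ½·(37 − 18.5)·(76.5 − 58) = 171.125.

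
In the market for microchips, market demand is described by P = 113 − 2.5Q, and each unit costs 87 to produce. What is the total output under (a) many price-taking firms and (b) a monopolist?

Perfect competition: P = MC = 87, so 113 − 2.5Q = 87 and Q = 10.4.
Monopoly sets MR = MC: 113 − 5Q = 87 ⇒ Q = 5.2, P = 113 − 2.5·5.2 = 100.

Competition: Q = 10.4; Monopoly: Q = 5.2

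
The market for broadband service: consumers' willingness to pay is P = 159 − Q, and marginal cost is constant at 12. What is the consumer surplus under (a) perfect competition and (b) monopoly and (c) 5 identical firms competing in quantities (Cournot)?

Perfect competition: P = MC = 12, so 159 − Q = 12 and Q = 147.
CS = ½·(159 − 12)·147 = 10804.5.
Monopoly sets MR = MC: 159 − 2Q = 12 ⇒ Q = 73.5, P = 159 − 73.5 = 85.5.
CS = ½·(159 − 85.5)·73.5 = 2701.125.
In a 5-firm Cournot equilibrium, symmetry and the first-order condition give q = (159 − 12)/(6) = 24.5. So Q = 122.5 and P = 36.5.
CS = ½·(159 − 36.5)·122.5 = 7503.125.

Competition: CS = 10804.5; Monopoly: CS = 2701.125; Cournot: CS = 7503.125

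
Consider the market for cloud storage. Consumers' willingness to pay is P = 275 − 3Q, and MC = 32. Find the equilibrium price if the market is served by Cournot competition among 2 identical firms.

P = 113

With 2 symmetric Cournot firms, each firm's FOC gives 275 − 9q = 32, so q = 27, Q = 2·27 = 54, and P = 113.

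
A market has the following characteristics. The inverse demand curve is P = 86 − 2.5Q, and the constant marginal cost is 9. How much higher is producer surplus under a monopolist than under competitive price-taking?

Producer surplus rises by 592.9

Under competition P = MC = 9, so Q = (86 − 9)/2.5 = 30.8.
PS = (9 − 9)·30.8 = 0.
The monopolist equates marginal revenue to marginal cost: 86 − 5Q = 9, so Q = 15.4. From demand, P = 47.5.
PS = (47.5 − 9)·15.4 = 592.9.
Change in producer surplus: 592.9 − 0 = 592.9.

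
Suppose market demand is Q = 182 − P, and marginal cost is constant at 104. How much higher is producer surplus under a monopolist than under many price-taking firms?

Inverting demand: P = 182 − Q.
Competitive firms price at marginal cost: P = 104, giving Q = 78.
PS = (104 − 104)·78 = 0.
Monopoly sets MR = MC: 182 − 2Q = 104 ⇒ Q = 39, P = 182 − 39 = 143.
PS = (143 − 104)·39 = 1521.
Change in producer surplus: 1521 − 0 = 1521.

PS rises by 1521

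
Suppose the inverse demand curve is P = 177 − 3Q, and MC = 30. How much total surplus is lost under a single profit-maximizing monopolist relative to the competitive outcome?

Competitive firms price at marginal cost: P = 30, giving Q = 49.
Monopoly sets MR = MC: 177 − 6Q = 30 ⇒ Q = 24.5, P = 177 − 3·24.5 = 103.5.
DWL is the triangle between Q = 24.5 and Q = 49: ½·(49 − 24.5)·(103.5 − 30) = 900.375.

DWL = 900.375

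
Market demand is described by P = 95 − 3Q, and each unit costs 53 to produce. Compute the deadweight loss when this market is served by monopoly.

Under competition P = MC = 53, so Q = (95 − 53)/3 = 14.
A monopolist chooses Q where MR = MC. MR = 95 − 6Q; setting this equal to 53 gives Q = 7 and P = 74.
DWL is the triangle between Q = 7 and Q = 14: ½·(14 − 7)·(74 − 53) = 73.5.

DWL = 73.5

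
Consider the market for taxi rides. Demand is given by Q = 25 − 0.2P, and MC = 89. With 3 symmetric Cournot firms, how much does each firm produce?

q_i = 1.8

Inverting demand: P = 125 − 5Q.
Cournot with 3 identical firms: the symmetric best-response condition is 125 − 20q = 89. Each firm produces q = 1.8, total output Q = 5.4, price P = 98.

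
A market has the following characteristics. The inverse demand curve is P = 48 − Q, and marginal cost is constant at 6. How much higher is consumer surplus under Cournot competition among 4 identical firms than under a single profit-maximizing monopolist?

CS rises by 343.98

A monopolist chooses Q where MR = MC. MR = 48 − 2Q; setting this equal to 6 gives Q = 21 and P = 27.
CS = ½·(48 − 27)·21 = 220.5.
With 4 symmetric Cournot firms, each firm's FOC gives 48 − 5q = 6, so q = 8.4, Q = 4·8.4 = 33.6, and P = 14.4.
CS = ½·(48 − 14.4)·33.6 = 564.48.
Change in consumer surplus: 564.48 − 220.5 = 343.98.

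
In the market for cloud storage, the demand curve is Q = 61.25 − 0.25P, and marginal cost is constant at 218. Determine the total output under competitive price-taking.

Inverting demand: P = 245 − 4Q.
Competitive firms price at marginal cost: P = 218, giving Q = 6.75.

Q = 6.75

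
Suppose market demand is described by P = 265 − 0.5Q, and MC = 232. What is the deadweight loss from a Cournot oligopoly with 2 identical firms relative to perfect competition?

DWL = 121

Competitive firms price at marginal cost: P = 232, giving Q = 66.
Cournot with 2 identical firms: the symmetric best-response condition is 265 − 1.5q = 232. Each firm produces q = 22, total output Q = 44, price P = 243.
DWL is the triangle between Q = 44 and Q = 66: ½·(66 − 44)·(243 − 232) = 121.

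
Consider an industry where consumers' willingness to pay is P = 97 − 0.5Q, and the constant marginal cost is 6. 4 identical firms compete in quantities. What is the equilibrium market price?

Cournot with 4 identical firms: the symmetric best-response condition is 97 − 2.5q = 6. Each firm produces q = 36.4, total output Q = 145.6, price P = 24.2.

P = 24.2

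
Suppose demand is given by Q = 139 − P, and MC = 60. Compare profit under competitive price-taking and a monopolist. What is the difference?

π rises by 1560.25

Inverting demand: P = 139 − Q.
Under competition P = MC = 60, so Q = (139 − 60)/1 = 79.
Profit = (60 − 60)·79 = 0.
The monopolist equates marginal revenue to marginal cost: 139 − 2Q = 60, so Q = 39.5. From demand, P = 99.5.
Profit = (99.5 − 60)·39.5 = 1560.25.
Change in profit: 1560.25 − 0 = 1560.25.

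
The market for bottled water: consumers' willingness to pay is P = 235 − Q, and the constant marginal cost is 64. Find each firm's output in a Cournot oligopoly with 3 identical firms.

In a 3-firm Cournot equilibrium, symmetry and the first-order condition give q = (235 − 64)/(4) = 42.75. So Q = 128.25 and P = 106.75.

q_i = 42.75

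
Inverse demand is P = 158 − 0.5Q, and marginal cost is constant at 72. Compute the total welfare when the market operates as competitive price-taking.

TS = 7396

Perfect competition: P = MC = 72, so 158 − 0.5Q = 72 and Q = 172.
CS = ½·(158 − 72)·172 = 7396; PS = (72 − 72)·172 = 0; TS = 7396.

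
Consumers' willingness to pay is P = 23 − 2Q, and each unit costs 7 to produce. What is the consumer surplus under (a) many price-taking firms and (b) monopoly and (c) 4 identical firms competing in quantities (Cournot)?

Competition: CS = 64; Monopoly: CS = 16; Cournot: CS = 40.96

Perfect competition: P = MC = 7, so 23 − 2Q = 7 and Q = 8.
CS = ½·(23 − 7)·8 = 64.
Monopoly sets MR = MC: 23 − 4Q = 7 ⇒ Q = 4, P = 23 − 2·4 = 15.
CS = ½·(23 − 15)·4 = 16.
Cournot with 4 identical firms: the symmetric best-response condition is 23 − 10q = 7. Each firm produces q = 1.6, total output Q = 6.4, price P = 10.2.
CS = ½·(23 − 10.2)·6.4 = 40.96.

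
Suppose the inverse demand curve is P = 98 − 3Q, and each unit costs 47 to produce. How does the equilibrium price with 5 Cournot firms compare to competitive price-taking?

Cournot with 5 identical firms: the symmetric best-response condition is 98 − 18q = 47. Each firm produces q = 17/6, total output Q = 85/6, price P = 55.5.
Perfect competition: P = MC = 47, so 98 − 3Q = 47 and Q = 17.

Cournot: P = 55.5; Competition: P = 47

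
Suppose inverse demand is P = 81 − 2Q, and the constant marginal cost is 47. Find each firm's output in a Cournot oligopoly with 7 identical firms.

q_i = 2.125

In a 7-firm Cournot equilibrium, symmetry and the first-order condition give q = (81 − 47)/(16) = 2.125. So Q = 14.875 and P = 51.25.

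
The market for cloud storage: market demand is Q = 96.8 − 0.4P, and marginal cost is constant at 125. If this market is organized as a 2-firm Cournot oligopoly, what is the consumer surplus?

Inverting demand: P = 242 − 2.5Q.
In a 2-firm Cournot equilibrium, symmetry and the first-order condition give q = (242 − 125)/(7.5) = 15.6. So Q = 31.2 and P = 164.
CS = ½·(242 − 164)·31.2 = 1216.8.

CS = 1216.8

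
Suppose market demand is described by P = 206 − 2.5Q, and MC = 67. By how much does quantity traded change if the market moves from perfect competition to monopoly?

Perfect competition: P = MC = 67, so 206 − 2.5Q = 67 and Q = 55.6.
Monopoly sets MR = MC: 206 − 5Q = 67 ⇒ Q = 27.8, P = 206 − 2.5·27.8 = 136.5.
Change in quantity traded: 27.8 − 55.6 = −27.8.

Quantity traded falls by 27.8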